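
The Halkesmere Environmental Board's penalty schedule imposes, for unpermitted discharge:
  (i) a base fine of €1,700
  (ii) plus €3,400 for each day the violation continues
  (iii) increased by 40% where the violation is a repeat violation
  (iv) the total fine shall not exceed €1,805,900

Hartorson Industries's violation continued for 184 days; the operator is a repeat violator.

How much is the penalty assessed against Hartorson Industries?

Civil penalty: €878,220

Per-day component: 184 × €3,400 = €625,600
Base plus per-day: €1,700 + €625,600 = €627,300
Enhancement: 40% of €627,300 = €250,920
Enhanced fine: €627,300 + €250,920 = €878,220
Cap at €1,805,900: €878,220 is within the cap, no reduction.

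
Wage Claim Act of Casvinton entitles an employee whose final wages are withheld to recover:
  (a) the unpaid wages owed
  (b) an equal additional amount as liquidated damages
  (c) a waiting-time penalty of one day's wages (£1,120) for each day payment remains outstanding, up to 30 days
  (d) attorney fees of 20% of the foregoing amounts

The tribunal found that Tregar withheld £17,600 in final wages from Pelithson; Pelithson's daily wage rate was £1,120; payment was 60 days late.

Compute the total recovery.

Liquidated damages (equal amount): £17,600
Penalty days: min(60, 30) = 30
Waiting-time penalty: 30 × £1,120 = £33,600
Subtotal: £17,600 + £17,600 + £33,600 = £68,800
Attorney fees: 20% of £68,800 = £13,760
Total award: £68,800 + £13,760 = £82,560

£82,560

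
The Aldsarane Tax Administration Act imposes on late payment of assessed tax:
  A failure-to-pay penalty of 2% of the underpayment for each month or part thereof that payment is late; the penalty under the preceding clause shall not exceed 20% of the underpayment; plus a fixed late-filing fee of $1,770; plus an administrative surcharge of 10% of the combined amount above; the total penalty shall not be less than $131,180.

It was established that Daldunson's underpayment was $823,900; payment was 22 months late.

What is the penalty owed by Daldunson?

Penalty: $183,205

Accrued rate: 2% × 22 = 44%, capped at 20% → 20%
Failure-to-pay penalty: 20% of $823,900 = $164,780
Penalty before surcharge: $164,780 + $1,770 = $166,550
Administrative surcharge: 10% of $166,550 = $16,655
Total penalty: $166,550 + $16,655 = $183,205
Minimum $131,180: $183,205 meets the minimum, no increase.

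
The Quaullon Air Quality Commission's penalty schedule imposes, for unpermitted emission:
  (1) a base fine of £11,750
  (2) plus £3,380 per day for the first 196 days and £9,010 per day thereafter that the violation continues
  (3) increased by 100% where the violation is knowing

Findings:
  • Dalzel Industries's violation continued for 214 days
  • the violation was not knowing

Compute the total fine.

First 196 days: 196 × £3,380 = £662,480
Remaining days: (214 − 196) × £9,010 = £162,180
Per-day component: £662,480 + £162,180 = £824,660
Base plus per-day: £11,750 + £824,660 = £836,410
The violation was not knowing: no 100% increase.

£836,410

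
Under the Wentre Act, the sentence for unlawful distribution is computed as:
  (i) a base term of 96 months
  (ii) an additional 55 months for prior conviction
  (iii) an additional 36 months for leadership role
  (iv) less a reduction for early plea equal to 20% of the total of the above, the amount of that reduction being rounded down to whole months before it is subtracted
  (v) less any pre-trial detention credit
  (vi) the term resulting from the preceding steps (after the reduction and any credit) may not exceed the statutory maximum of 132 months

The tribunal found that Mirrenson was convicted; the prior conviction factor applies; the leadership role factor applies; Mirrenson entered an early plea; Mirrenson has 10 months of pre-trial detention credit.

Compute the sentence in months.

132 months

Prior conviction enhancement: +55 months
Leadership role enhancement: +36 months
Adjusted term: 96 months + 55 months + 36 months = 187 months
Early plea reduction: 20% of 187 months = 37 months (rounded down)
After reduction: 187 − 37 = 150 months
Less pre-trial detention credit: 150 months − 10 months = 140 months
Cap at 132 months: 140 months exceeds the cap → 132 months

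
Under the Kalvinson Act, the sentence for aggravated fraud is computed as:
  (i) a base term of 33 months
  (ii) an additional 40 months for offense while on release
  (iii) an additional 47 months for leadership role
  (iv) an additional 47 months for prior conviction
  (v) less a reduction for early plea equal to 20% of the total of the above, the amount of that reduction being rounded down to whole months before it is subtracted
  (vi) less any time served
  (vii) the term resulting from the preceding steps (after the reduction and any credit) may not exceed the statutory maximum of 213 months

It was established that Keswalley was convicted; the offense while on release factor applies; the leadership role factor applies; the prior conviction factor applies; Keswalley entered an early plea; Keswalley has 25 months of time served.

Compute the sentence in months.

Offense while on release enhancement: +40 months
Leadership role enhancement: +47 months
Prior conviction enhancement: +47 months
Adjusted term: 33 months + 40 months + 47 months + 47 months = 167 months
Early plea reduction: 20% of 167 months = 33 months (rounded down)
After reduction: 167 − 33 = 134 months
Less time served: 134 months − 25 months = 109 months
Cap at 213 months: 109 months is within the cap, no reduction.

109 months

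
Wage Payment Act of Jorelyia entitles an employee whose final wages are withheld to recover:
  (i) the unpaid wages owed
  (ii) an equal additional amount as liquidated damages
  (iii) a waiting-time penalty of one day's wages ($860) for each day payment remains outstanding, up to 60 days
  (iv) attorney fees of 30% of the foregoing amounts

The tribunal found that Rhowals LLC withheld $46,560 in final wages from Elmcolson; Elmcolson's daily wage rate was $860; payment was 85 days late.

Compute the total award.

Liquidated damages (equal amount): $46,560
Penalty days: min(85, 60) = 60
Waiting-time penalty: 60 × $860 = $51,600
Subtotal: $46,560 + $46,560 + $51,600 = $144,720
Attorney fees: 30% of $144,720 = $43,416
Total award: $144,720 + $43,416 = $188,136

$188,136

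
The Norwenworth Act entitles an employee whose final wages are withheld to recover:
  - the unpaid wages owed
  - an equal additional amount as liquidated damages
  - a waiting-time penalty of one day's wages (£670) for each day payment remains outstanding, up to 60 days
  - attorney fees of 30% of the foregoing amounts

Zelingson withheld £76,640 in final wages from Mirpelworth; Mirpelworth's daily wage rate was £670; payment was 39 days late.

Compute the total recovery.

£233,233

Liquidated damages (equal amount): £76,640
Penalty days: min(39, 60) = 39
Waiting-time penalty: 39 × £670 = £26,130
Subtotal: £76,640 + £76,640 + £26,130 = £179,410
Attorney fees: 30% of £179,410 = £53,823
Total award: £179,410 + £53,823 = £233,233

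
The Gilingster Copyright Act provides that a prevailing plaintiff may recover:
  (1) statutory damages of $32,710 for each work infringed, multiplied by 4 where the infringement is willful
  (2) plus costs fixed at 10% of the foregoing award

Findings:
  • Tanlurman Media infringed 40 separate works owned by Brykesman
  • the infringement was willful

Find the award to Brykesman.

Statutory damages: 40 × $32,710 = $1,308,400
Multiplied by 4: 4 × $1,308,400 = $5,233,600
Costs: 10% of $5,233,600 = $523,360
Award plus costs: $5,233,600 + $523,360 = $5,756,960

$5,756,960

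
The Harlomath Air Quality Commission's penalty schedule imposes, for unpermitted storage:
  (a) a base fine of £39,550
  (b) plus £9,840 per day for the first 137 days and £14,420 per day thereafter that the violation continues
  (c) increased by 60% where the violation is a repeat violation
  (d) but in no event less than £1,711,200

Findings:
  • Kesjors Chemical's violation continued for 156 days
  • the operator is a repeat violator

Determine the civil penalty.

First 137 days: 137 × £9,840 = £1,348,080
Remaining days: (156 − 137) × £14,420 = £273,980
Per-day component: £1,348,080 + £273,980 = £1,622,060
Base plus per-day: £39,550 + £1,622,060 = £1,661,610
Enhancement: 60% of £1,661,610 = £996,966
Enhanced fine: £1,661,610 + £996,966 = £2,658,576
Minimum £1,711,200: £2,658,576 meets the minimum, no increase.

Civil penalty: £2,658,576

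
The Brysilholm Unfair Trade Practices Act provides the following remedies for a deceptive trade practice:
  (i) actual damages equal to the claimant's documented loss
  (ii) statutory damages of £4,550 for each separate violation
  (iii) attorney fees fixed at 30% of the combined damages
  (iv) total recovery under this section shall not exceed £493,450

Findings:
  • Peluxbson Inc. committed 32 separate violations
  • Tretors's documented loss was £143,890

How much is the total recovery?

Statutory damages: 32 × £4,550 = £145,600
Combined damages: £143,890 + £145,600 = £289,490
Attorney fees: 30% of £289,490 = £86,847
Total before cap: £289,490 + £86,847 = £376,337
Cap at £493,450: £376,337 is within the cap, no reduction.

£376,337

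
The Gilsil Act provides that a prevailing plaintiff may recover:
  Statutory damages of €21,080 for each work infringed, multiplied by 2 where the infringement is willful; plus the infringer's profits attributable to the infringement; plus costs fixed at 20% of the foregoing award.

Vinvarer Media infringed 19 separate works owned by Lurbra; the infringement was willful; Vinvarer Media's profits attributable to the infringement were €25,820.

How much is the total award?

Award: €992,232

Statutory damages: 19 × €21,080 = €400,520
Doubled: 2 × €400,520 = €801,040
Combined award: €801,040 + €25,820 = €826,860
Costs: 20% of €826,860 = €165,372
Award plus costs: €826,860 + €165,372 = €992,232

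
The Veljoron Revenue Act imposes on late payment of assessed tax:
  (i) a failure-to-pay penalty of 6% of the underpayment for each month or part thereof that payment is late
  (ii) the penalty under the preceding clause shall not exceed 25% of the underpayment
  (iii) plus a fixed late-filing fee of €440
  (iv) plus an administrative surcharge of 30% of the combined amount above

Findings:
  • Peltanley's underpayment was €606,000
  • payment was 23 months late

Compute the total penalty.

€197,522

Accrued rate: 6% × 23 = 138%, capped at 25% → 25%
Failure-to-pay penalty: 25% of €606,000 = €151,500
Penalty before surcharge: €151,500 + €440 = €151,940
Administrative surcharge: 30% of €151,940 = €45,582
Total penalty: €151,940 + €45,582 = €197,522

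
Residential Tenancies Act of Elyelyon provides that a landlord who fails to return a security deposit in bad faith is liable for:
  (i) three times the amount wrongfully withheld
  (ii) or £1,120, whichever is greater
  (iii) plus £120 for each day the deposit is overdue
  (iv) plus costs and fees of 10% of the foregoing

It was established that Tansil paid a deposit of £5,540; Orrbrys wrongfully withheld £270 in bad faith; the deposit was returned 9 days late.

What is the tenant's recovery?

£2,420

Trebled: 3 × £270 = £810
Minimum £1,120: £810 is below the minimum → £1,120
Late-return penalty: 9 × £120 = £1,080
Damages plus late penalty: £1,120 + £1,080 = £2,200
Costs and fees: 10% of £2,200 = £220
Total recovery: £2,200 + £220 = £2,420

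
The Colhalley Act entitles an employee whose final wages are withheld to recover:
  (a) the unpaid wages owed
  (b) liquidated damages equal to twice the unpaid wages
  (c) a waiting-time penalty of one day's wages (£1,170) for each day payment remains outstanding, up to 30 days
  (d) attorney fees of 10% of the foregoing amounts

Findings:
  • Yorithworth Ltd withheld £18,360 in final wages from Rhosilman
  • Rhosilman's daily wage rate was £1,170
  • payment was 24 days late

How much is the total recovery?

Doubled: 2 × £18,360 = £36,720
Penalty days: min(24, 30) = 24
Waiting-time penalty: 24 × £1,170 = £28,080
Subtotal: £18,360 + £36,720 + £28,080 = £83,160
Attorney fees: 10% of £83,160 = £8,316
Total award: £83,160 + £8,316 = £91,476

Total award: £91,476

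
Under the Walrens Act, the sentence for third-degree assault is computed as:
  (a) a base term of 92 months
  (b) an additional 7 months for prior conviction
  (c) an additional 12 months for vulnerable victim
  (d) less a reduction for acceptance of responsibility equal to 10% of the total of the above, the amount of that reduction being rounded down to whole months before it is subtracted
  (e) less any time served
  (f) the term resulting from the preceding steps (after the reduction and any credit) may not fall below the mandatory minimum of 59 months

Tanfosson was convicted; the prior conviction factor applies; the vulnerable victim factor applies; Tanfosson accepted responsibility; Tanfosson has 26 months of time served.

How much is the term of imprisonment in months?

74 months

Prior conviction enhancement: +7 months
Vulnerable victim enhancement: +12 months
Adjusted term: 92 months + 7 months + 12 months = 111 months
Acceptance of responsibility reduction: 10% of 111 months = 11 months (rounded down)
After reduction: 111 − 11 = 100 months
Less time served: 100 months − 26 months = 74 months
Minimum 59 months: 74 months meets the minimum, no increase.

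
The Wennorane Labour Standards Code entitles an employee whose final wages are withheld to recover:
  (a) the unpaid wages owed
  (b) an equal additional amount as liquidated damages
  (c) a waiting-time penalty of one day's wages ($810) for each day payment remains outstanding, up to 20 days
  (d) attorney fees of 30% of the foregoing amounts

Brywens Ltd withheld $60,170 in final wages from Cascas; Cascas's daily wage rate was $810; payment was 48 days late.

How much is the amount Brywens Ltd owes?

Total award: $177,502

Liquidated damages (equal amount): $60,170
Penalty days: min(48, 20) = 20
Waiting-time penalty: 20 × $810 = $16,200
Subtotal: $60,170 + $60,170 + $16,200 = $136,540
Attorney fees: 30% of $136,540 = $40,962
Total award: $136,540 + $40,962 = $177,502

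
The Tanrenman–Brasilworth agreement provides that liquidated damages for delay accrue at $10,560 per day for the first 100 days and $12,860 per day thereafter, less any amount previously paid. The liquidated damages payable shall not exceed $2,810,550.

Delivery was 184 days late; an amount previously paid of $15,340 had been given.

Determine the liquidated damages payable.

First 100 days: 100 × $10,560 = $1,056,000
Remaining days: (184 − 100) × $12,860 = $1,080,240
Accrued per-day damages: $1,056,000 + $1,080,240 = $2,136,240
Less amount previously paid: $2,136,240 − $15,340 = $2,120,900
Cap at $2,810,550: $2,120,900 is within the cap, no reduction.

$2,120,900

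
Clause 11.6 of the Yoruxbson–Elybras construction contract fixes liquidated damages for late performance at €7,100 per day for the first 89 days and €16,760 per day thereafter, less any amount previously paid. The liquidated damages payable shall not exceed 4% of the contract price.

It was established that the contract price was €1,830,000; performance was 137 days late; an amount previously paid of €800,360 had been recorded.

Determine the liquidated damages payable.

€73,200

First 89 days: 89 × €7,100 = €631,900
Remaining days: (137 − 89) × €16,760 = €804,480
Accrued per-day damages: €631,900 + €804,480 = €1,436,380
Less amount previously paid: €1,436,380 − €800,360 = €636,020
Cap: 4% of €1,830,000 = €73,200
Cap at €73,200: €636,020 exceeds the cap → €73,200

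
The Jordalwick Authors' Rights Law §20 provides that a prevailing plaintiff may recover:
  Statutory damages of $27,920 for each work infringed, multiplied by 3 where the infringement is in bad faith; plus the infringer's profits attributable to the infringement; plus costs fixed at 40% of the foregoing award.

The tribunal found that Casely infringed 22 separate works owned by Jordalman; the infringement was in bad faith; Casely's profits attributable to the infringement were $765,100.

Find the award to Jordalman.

Statutory damages: 22 × $27,920 = $614,240
Trebled: 3 × $614,240 = $1,842,720
Combined award: $1,842,720 + $765,100 = $2,607,820
Costs: 40% of $2,607,820 = $1,043,128
Award plus costs: $2,607,820 + $1,043,128 = $3,650,948

Award: $3,650,948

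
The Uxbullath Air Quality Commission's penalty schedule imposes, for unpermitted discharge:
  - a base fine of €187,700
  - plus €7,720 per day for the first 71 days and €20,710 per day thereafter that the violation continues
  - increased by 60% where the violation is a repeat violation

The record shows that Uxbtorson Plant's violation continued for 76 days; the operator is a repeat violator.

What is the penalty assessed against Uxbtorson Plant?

First 71 days: 71 × €7,720 = €548,120
Remaining days: (76 − 71) × €20,710 = €103,550
Per-day component: €548,120 + €103,550 = €651,670
Base plus per-day: €187,700 + €651,670 = €839,370
Enhancement: 60% of €839,370 = €503,622
Enhanced fine: €839,370 + €503,622 = €1,342,992

Civil penalty: €1,342,992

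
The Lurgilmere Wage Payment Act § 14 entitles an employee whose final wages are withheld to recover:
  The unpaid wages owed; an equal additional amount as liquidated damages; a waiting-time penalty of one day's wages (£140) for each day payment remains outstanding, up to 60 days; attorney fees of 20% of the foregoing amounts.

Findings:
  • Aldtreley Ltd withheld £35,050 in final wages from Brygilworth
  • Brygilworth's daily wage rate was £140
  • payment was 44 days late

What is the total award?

Liquidated damages (equal amount): £35,050
Penalty days: min(44, 60) = 44
Waiting-time penalty: 44 × £140 = £6,160
Subtotal: £35,050 + £35,050 + £6,160 = £76,260
Attorney fees: 20% of £76,260 = £15,252
Total award: £76,260 + £15,252 = £91,512

£91,512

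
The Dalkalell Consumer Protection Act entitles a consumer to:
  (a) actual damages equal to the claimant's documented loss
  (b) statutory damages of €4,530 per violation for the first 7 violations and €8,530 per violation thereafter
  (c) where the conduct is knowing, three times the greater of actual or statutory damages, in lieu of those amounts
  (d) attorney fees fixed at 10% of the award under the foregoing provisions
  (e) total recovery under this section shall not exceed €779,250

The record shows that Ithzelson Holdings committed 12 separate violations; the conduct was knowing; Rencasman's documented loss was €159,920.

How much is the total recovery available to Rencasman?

€527,736

First 7 violations: 7 × €4,530 = €31,710
Remaining violations: (12 − 7) × €8,530 = €42,650
Statutory damages: €31,710 + €42,650 = €74,360
Greater of actual damages (€159,920) or statutory damages (€74,360): €159,920
Trebled: 3 × €159,920 = €479,760
Attorney fees: 10% of €479,760 = €47,976
Total before cap: €479,760 + €47,976 = €527,736
Cap at €779,250: €527,736 is within the cap, no reduction.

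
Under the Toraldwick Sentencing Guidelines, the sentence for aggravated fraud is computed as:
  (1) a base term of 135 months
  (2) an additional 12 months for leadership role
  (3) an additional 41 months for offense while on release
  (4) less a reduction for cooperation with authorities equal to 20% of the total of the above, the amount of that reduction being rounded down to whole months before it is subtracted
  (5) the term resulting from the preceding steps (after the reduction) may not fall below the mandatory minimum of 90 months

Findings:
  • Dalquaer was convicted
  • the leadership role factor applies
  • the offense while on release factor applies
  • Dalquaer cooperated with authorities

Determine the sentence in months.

151 months

Leadership role enhancement: +12 months
Offense while on release enhancement: +41 months
Adjusted term: 135 months + 12 months + 41 months = 188 months
Cooperation with authorities reduction: 20% of 188 months = 37 months (rounded down)
After reduction: 188 − 37 = 151 months
Minimum 90 months: 151 months meets the minimum, no increase.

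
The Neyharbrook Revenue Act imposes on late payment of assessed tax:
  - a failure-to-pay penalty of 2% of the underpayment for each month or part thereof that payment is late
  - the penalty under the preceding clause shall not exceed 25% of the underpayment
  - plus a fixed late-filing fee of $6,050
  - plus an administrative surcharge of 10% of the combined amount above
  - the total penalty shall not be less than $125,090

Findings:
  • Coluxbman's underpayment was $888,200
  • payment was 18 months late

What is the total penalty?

Accrued rate: 2% × 18 = 36%, capped at 25% → 25%
Failure-to-pay penalty: 25% of $888,200 = $222,050
Penalty before surcharge: $222,050 + $6,050 = $228,100
Administrative surcharge: 10% of $228,100 = $22,810
Total penalty: $228,100 + $22,810 = $250,910
Minimum $125,090: $250,910 meets the minimum, no increase.

$250,910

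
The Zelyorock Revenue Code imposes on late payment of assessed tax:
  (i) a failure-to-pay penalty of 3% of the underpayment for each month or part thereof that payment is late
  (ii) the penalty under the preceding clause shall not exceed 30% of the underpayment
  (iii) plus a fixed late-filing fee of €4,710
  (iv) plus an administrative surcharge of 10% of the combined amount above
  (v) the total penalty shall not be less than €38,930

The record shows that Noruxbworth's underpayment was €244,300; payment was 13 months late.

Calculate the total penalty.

Accrued rate: 3% × 13 = 39%, capped at 30% → 30%
Failure-to-pay penalty: 30% of €244,300 = €73,290
Penalty before surcharge: €73,290 + €4,710 = €78,000
Administrative surcharge: 10% of €78,000 = €7,800
Total penalty: €78,000 + €7,800 = €85,800
Minimum €38,930: €85,800 meets the minimum, no increase.

€85,800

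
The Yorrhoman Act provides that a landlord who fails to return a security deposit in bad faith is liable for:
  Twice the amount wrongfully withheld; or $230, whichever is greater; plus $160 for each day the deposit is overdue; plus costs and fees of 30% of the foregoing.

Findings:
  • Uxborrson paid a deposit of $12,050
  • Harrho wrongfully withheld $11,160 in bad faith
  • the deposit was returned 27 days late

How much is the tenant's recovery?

$34,632

Doubled: 2 × $11,160 = $22,320
Minimum $230: $22,320 meets the minimum, no increase.
Late-return penalty: 27 × $160 = $4,320
Damages plus late penalty: $22,320 + $4,320 = $26,640
Costs and fees: 30% of $26,640 = $7,992
Total recovery: $26,640 + $7,992 = $34,632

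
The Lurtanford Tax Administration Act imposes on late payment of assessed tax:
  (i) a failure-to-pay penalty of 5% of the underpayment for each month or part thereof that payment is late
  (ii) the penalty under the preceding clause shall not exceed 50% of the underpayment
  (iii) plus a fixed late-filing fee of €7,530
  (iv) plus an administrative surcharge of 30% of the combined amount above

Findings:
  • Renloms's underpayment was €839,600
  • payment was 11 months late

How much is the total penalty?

Accrued rate: 5% × 11 = 55%, capped at 50% → 50%
Failure-to-pay penalty: 50% of €839,600 = €419,800
Penalty before surcharge: €419,800 + €7,530 = €427,330
Administrative surcharge: 30% of €427,330 = €128,199
Total penalty: €427,330 + €128,199 = €555,529

Penalty: €555,529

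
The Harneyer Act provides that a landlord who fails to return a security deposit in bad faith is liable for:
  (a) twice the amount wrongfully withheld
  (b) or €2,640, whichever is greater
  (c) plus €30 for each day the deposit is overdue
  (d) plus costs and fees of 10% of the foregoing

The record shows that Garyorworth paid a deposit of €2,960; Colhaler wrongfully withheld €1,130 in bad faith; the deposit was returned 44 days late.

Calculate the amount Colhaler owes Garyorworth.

€4,356

Doubled: 2 × €1,130 = €2,260
Minimum €2,640: €2,260 is below the minimum → €2,640
Late-return penalty: 44 × €30 = €1,320
Damages plus late penalty: €2,640 + €1,320 = €3,960
Costs and fees: 10% of €3,960 = €396
Total recovery: €3,960 + €396 = €4,356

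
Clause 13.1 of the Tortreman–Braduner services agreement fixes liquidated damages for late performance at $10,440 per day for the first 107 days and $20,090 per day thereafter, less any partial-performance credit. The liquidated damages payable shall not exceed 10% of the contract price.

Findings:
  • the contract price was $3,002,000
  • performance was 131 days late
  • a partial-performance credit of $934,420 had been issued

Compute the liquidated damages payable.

First 107 days: 107 × $10,440 = $1,117,080
Remaining days: (131 − 107) × $20,090 = $482,160
Accrued per-day damages: $1,117,080 + $482,160 = $1,599,240
Less partial-performance credit: $1,599,240 − $934,420 = $664,820
Cap: 10% of $3,002,000 = $300,200
Cap at $300,200: $664,820 exceeds the cap → $300,200

$300,200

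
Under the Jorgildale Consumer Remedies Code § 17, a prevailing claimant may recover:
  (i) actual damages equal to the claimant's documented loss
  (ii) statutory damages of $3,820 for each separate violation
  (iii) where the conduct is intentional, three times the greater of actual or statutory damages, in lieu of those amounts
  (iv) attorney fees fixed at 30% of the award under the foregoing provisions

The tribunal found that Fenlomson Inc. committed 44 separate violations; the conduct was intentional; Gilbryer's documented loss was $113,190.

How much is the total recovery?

Statutory damages: 44 × $3,820 = $168,080
Greater of actual damages ($113,190) or statutory damages ($168,080): $168,080
Trebled: 3 × $168,080 = $504,240
Attorney fees: 30% of $504,240 = $151,272
Total recovery: $504,240 + $151,272 = $655,512

Total recovery: $655,512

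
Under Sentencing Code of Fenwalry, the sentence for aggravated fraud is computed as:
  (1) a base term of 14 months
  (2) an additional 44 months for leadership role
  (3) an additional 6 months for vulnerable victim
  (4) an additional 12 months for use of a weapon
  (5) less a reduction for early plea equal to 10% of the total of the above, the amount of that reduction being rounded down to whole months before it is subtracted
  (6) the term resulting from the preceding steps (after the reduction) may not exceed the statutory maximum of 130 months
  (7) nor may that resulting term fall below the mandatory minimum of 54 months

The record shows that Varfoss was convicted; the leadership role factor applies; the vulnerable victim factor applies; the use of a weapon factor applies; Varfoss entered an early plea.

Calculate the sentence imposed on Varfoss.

Leadership role enhancement: +44 months
Vulnerable victim enhancement: +6 months
Use of a weapon enhancement: +12 months
Adjusted term: 14 months + 44 months + 6 months + 12 months = 76 months
Early plea reduction: 10% of 76 months = 7 months (rounded down)
After reduction: 76 − 7 = 69 months
Cap at 130 months: 69 months is within the cap, no reduction.
Minimum 54 months: 69 months meets the minimum, no increase.

69 months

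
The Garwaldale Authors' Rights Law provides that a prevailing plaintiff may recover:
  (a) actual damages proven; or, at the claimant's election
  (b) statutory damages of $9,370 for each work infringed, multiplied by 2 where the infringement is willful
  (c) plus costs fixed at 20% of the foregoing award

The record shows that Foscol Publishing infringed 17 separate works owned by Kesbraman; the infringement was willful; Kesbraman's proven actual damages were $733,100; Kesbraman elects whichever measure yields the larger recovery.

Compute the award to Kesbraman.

Statutory damages: 17 × $9,370 = $159,290
Doubled: 2 × $159,290 = $318,580
Greater of actual damages ($733,100) or enhanced statutory damages ($318,580): $733,100
Costs: 20% of $733,100 = $146,620
Award plus costs: $733,100 + $146,620 = $879,720

$879,720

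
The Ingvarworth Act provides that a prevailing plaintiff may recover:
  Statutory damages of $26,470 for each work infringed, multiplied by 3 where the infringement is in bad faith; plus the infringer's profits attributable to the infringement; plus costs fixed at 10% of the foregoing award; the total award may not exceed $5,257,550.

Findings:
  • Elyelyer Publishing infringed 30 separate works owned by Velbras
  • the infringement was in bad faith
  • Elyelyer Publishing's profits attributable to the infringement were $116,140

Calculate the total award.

$2,748,284

Statutory damages: 30 × $26,470 = $794,100
Trebled: 3 × $794,100 = $2,382,300
Combined award: $2,382,300 + $116,140 = $2,498,440
Costs: 10% of $2,498,440 = $249,844
Award plus costs: $2,498,440 + $249,844 = $2,748,284
Cap at $5,257,550: $2,748,284 is within the cap, no reduction.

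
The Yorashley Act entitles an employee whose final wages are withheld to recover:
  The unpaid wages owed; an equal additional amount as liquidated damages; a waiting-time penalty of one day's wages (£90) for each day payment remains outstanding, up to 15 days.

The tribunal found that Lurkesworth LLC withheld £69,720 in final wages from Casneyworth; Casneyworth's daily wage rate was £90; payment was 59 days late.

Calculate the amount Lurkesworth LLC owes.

Liquidated damages (equal amount): £69,720
Penalty days: min(59, 15) = 15
Waiting-time penalty: 15 × £90 = £1,350
Total award: £69,720 + £69,720 + £1,350 = £140,790

£140,790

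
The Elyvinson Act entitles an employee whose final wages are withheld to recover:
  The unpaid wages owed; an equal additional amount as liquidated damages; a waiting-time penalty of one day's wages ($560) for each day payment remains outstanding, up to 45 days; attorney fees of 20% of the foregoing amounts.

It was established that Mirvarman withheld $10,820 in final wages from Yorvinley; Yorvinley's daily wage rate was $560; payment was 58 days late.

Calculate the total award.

$56,208

Liquidated damages (equal amount): $10,820
Penalty days: min(58, 45) = 45
Waiting-time penalty: 45 × $560 = $25,200
Subtotal: $10,820 + $10,820 + $25,200 = $46,840
Attorney fees: 20% of $46,840 = $9,368
Total award: $46,840 + $9,368 = $56,208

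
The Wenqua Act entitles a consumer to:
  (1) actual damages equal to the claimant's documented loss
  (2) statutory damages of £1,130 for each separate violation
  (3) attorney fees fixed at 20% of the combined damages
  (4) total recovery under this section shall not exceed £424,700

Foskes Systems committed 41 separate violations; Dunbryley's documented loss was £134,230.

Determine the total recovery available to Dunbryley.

Statutory damages: 41 × £1,130 = £46,330
Combined damages: £134,230 + £46,330 = £180,560
Attorney fees: 20% of £180,560 = £36,112
Total before cap: £180,560 + £36,112 = £216,672
Cap at £424,700: £216,672 is within the cap, no reduction.

£216,672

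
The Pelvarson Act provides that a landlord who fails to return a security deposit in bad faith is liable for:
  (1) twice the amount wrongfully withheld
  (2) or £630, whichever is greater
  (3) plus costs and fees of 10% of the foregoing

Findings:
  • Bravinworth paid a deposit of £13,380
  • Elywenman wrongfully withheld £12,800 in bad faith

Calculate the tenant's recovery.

£28,160

Doubled: 2 × £12,800 = £25,600
Minimum £630: £25,600 meets the minimum, no increase.
Costs and fees: 10% of £25,600 = £2,560
Total recovery: £25,600 + £2,560 = £28,160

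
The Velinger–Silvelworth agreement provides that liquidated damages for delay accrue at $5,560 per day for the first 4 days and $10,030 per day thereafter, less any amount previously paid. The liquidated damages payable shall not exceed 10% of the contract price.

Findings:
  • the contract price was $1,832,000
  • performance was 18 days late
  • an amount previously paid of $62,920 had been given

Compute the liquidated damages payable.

$99,740

First 4 days: 4 × $5,560 = $22,240
Remaining days: (18 − 4) × $10,030 = $140,420
Accrued per-day damages: $22,240 + $140,420 = $162,660
Less amount previously paid: $162,660 − $62,920 = $99,740
Cap: 10% of $1,832,000 = $183,200
Cap at $183,200: $99,740 is within the cap, no reduction.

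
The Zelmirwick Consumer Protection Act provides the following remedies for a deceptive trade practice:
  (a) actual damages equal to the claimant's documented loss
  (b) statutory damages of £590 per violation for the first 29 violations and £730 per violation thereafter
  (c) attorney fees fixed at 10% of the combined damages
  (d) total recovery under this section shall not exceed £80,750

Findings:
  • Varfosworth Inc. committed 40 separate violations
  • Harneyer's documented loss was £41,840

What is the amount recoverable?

£73,678

First 29 violations: 29 × £590 = £17,110
Remaining violations: (40 − 29) × £730 = £8,030
Statutory damages: £17,110 + £8,030 = £25,140
Combined damages: £41,840 + £25,140 = £66,980
Attorney fees: 10% of £66,980 = £6,698
Total before cap: £66,980 + £6,698 = £73,678
Cap at £80,750: £73,678 is within the cap, no reduction.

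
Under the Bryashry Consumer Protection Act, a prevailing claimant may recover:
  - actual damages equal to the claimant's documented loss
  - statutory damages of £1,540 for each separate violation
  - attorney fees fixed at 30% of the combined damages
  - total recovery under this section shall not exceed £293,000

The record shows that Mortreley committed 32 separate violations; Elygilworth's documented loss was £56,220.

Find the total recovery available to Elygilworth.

£137,150

Statutory damages: 32 × £1,540 = £49,280
Combined damages: £56,220 + £49,280 = £105,500
Attorney fees: 30% of £105,500 = £31,650
Total before cap: £105,500 + £31,650 = £137,150
Cap at £293,000: £137,150 is within the cap, no reduction.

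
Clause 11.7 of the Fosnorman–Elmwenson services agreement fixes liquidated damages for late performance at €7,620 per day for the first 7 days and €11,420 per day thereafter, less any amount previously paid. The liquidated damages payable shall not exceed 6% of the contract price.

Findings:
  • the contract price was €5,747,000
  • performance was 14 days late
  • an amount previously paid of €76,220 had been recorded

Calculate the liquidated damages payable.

First 7 days: 7 × €7,620 = €53,340
Remaining days: (14 − 7) × €11,420 = €79,940
Accrued per-day damages: €53,340 + €79,940 = €133,280
Less amount previously paid: €133,280 − €76,220 = €57,060
Cap: 6% of €5,747,000 = €344,820
Cap at €344,820: €57,060 is within the cap, no reduction.

€57,060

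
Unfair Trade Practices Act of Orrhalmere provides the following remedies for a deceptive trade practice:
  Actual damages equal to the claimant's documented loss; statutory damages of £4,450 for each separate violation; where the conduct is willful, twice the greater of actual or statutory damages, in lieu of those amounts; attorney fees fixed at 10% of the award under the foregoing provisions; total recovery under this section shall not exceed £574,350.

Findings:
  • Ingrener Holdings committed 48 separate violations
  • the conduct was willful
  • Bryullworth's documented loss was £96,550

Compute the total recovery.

£469,920

Statutory damages: 48 × £4,450 = £213,600
Greater of actual damages (£96,550) or statutory damages (£213,600): £213,600
Doubled: 2 × £213,600 = £427,200
Attorney fees: 10% of £427,200 = £42,720
Total before cap: £427,200 + £42,720 = £469,920
Cap at £574,350: £469,920 is within the cap, no reduction.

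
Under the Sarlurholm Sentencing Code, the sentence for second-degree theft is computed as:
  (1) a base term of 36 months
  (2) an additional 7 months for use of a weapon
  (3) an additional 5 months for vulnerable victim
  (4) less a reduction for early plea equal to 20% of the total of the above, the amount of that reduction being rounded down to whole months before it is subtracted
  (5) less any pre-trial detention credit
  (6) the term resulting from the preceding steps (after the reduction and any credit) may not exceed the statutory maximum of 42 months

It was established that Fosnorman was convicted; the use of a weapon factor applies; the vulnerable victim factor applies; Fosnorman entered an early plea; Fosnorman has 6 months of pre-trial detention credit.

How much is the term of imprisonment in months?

33 months

Use of a weapon enhancement: +7 months
Vulnerable victim enhancement: +5 months
Adjusted term: 36 months + 7 months + 5 months = 48 months
Early plea reduction: 20% of 48 months = 9 months (rounded down)
After reduction: 48 − 9 = 39 months
Less pre-trial detention credit: 39 months − 6 months = 33 months
Cap at 42 months: 33 months is within the cap, no reduction.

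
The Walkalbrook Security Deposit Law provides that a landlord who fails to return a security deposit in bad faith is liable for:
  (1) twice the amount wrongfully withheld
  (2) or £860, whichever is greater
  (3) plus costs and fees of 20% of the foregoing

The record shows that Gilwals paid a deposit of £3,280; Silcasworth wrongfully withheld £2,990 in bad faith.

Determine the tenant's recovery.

£7,176

Doubled: 2 × £2,990 = £5,980
Minimum £860: £5,980 meets the minimum, no increase.
Costs and fees: 20% of £5,980 = £1,196
Total recovery: £5,980 + £1,196 = £7,176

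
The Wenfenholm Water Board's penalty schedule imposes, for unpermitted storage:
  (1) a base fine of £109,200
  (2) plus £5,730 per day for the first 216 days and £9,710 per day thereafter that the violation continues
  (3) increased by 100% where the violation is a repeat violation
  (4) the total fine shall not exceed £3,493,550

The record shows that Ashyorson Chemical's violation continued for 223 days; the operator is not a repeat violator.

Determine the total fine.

£1,414,850

First 216 days: 216 × £5,730 = £1,237,680
Remaining days: (223 − 216) × £9,710 = £67,970
Per-day component: £1,237,680 + £67,970 = £1,305,650
Base plus per-day: £109,200 + £1,305,650 = £1,414,850
The operator is not a repeat violator: no 100% increase.
Cap at £3,493,550: £1,414,850 is within the cap, no reduction.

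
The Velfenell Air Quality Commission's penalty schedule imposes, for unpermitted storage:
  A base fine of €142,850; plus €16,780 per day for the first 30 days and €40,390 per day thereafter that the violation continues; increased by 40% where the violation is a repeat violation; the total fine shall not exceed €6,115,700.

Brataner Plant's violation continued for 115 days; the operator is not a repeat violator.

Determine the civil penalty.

First 30 days: 30 × €16,780 = €503,400
Remaining days: (115 − 30) × €40,390 = €3,433,150
Per-day component: €503,400 + €3,433,150 = €3,936,550
Base plus per-day: €142,850 + €3,936,550 = €4,079,400
The operator is not a repeat violator: no 40% increase.
Cap at €6,115,700: €4,079,400 is within the cap, no reduction.

€4,079,400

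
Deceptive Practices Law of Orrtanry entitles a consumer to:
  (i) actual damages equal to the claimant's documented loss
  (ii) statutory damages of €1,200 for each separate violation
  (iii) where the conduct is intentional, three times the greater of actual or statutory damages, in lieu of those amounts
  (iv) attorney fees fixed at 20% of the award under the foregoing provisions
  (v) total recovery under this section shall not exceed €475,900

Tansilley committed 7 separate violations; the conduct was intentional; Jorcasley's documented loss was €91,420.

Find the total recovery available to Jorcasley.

Statutory damages: 7 × €1,200 = €8,400
Greater of actual damages (€91,420) or statutory damages (€8,400): €91,420
Trebled: 3 × €91,420 = €274,260
Attorney fees: 20% of €274,260 = €54,852
Total before cap: €274,260 + €54,852 = €329,112
Cap at €475,900: €329,112 is within the cap, no reduction.

€329,112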